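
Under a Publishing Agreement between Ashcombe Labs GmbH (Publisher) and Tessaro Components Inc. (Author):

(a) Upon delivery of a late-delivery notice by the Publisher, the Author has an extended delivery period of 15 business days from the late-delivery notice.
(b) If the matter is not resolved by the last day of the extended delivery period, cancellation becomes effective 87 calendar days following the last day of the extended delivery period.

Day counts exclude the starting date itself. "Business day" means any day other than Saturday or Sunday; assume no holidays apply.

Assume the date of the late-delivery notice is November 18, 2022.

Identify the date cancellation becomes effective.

The last day of the extended delivery period: 15 business days after Friday, November 18, 2022, skipping weekends — Nov 21, Nov 22, Nov 23, Nov 24, …, Dec 7, Dec 8, Dec 9 — lands on Friday, December 9, 2022.
The date cancellation becomes effective: December 9, 2022 + 87 days = March 6, 2023.

March 6, 2023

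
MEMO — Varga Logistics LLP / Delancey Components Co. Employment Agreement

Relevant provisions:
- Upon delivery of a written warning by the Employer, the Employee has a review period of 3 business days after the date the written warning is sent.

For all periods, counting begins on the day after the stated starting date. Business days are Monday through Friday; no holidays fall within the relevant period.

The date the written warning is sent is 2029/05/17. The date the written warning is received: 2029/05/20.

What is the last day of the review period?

2029/05/22

From Thursday, 2029/05/17, 3 business days (May 18, May 21, May 22, skipping weekends) brings us to Tuesday, 2029/05/22, which is the last day of the review period.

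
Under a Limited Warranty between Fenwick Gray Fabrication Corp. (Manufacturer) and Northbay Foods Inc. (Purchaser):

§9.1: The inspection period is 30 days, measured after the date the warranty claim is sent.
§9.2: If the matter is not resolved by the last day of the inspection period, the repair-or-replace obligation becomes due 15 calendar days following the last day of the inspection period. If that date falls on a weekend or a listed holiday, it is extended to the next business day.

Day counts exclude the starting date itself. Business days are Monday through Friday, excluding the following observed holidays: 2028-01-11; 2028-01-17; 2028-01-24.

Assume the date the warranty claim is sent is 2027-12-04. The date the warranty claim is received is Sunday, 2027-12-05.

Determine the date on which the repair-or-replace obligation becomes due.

Adding 30 calendar days to 2027-12-04 gives 2028-01-03, which is the last day of the inspection period.
The date on which the repair-or-replace obligation becomes due: 15 calendar days after 2028-01-03 is 2028-01-18. 2028-01-18 is a Tuesday and is not a listed holiday, so no roll-forward applies.

2028-01-18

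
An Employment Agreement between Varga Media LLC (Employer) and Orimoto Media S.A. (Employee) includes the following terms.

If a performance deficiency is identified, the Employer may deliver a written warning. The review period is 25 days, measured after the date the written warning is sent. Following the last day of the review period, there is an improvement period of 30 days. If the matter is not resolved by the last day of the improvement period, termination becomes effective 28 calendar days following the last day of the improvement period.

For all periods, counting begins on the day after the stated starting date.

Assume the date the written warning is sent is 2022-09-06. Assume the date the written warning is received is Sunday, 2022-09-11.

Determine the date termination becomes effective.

The last day of the review period: 2022-09-06 + 25 days = 2022-10-01.
Adding 30 calendar days to 2022-10-01 gives 2022-10-31, which is the last day of the improvement period.
The date termination becomes effective: 2022-10-31 + 28 days = 2022-11-28.

2022-11-28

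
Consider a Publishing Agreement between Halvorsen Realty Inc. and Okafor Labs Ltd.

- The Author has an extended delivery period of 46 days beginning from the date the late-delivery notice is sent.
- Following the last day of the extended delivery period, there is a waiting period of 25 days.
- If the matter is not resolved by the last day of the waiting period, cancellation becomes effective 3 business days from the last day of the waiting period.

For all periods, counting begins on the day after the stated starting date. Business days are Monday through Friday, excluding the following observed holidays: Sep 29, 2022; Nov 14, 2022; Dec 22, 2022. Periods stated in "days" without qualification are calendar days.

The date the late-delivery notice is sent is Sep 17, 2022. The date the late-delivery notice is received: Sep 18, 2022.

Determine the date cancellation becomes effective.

The last day of the extended delivery period: 46 calendar days after Sep 17, 2022 is Nov 2, 2022.
The last day of the waiting period: Nov 2, 2022 + 25 days = Nov 27, 2022.
The date cancellation becomes effective: 3 business days after Sunday, Nov 27, 2022, skipping weekends — Nov 28, Nov 29, Nov 30 — lands on Wednesday, Nov 30, 2022.

Nov 30, 2022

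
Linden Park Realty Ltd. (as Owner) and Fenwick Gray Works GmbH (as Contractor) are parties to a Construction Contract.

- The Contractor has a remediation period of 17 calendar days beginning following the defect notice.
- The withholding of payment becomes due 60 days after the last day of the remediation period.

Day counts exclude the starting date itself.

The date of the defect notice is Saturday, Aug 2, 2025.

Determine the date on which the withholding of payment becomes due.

The last day of the remediation period: 17 calendar days after Aug 2, 2025 is Aug 19, 2025.
Adding 60 calendar days to Aug 19, 2025 gives Oct 18, 2025, which is the date on which the withholding of payment becomes due.

Oct 18, 2025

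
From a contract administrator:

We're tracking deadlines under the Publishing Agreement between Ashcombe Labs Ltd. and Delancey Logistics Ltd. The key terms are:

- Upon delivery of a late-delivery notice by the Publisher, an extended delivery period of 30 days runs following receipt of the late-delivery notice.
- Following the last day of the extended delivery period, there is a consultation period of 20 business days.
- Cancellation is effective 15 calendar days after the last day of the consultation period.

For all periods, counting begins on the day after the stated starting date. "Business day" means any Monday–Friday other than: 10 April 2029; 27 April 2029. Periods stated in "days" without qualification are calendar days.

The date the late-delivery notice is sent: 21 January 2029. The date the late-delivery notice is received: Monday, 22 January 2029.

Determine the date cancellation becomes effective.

Adding 30 calendar days to 22 January 2029 gives 21 February 2029, which is the last day of the extended delivery period.
The last day of the consultation period: 20 business days after Wednesday, 21 February 2029, skipping weekends — Feb 22, Feb 23, Feb 26, Feb 27, …, Mar 19, Mar 20, Mar 21 — lands on Wednesday, 21 March 2029.
Adding 15 calendar days to 21 March 2029 gives 5 April 2029, which is the date cancellation becomes effective.

5 April 2029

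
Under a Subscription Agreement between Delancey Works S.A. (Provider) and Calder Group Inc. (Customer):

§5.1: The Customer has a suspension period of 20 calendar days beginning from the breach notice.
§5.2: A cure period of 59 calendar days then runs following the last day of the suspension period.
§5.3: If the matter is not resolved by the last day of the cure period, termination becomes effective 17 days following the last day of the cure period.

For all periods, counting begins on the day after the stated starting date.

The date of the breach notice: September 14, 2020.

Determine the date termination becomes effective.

Adding 20 calendar days to September 14, 2020 gives October 4, 2020, which is the last day of the suspension period.
The last day of the cure period: 59 calendar days after October 4, 2020 is December 2, 2020.
Adding 17 calendar days to December 2, 2020 gives December 19, 2020, which is the date termination becomes effective.

December 19, 2020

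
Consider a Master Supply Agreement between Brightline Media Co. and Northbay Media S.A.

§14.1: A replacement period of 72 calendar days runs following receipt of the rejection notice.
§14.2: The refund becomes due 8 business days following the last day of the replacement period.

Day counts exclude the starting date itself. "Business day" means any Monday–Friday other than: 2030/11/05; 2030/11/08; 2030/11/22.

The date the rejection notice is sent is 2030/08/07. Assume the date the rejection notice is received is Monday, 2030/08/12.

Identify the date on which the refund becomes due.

2030/11/04

Adding 72 calendar days to 2030/08/12 gives 2030/10/23, which is the last day of the replacement period.
From Wednesday, 2030/10/23, 8 business days (Oct 24, Oct 25, Oct 28, Oct 29, Oct 30, Oct 31, Nov 1, Nov 4, skipping weekends) brings us to Monday, 2030/11/04, which is the date on which the refund becomes due.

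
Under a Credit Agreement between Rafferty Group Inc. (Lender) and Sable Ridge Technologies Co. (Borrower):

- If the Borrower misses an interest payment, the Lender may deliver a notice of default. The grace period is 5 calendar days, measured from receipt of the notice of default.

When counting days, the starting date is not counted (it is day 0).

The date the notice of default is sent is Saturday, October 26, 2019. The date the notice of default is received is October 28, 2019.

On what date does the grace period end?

November 2, 2019

The last day of the grace period: October 28, 2019 + 5 days = November 2, 2019.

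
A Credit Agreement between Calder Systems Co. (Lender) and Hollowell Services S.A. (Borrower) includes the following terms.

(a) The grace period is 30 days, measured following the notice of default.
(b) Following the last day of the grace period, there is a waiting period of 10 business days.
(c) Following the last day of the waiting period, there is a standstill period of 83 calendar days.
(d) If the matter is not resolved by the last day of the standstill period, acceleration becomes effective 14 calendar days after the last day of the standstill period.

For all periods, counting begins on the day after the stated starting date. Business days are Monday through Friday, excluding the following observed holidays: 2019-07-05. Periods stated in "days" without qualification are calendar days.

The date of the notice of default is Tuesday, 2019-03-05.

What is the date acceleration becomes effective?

2019-07-24

The last day of the grace period: 30 calendar days after 2019-03-05 is 2019-04-04.
The last day of the waiting period: counting 10 business days from Thursday, 2019-04-04 (Apr 5, Apr 8, Apr 9, Apr 10, Apr 11, Apr 12, Apr 15, Apr 16, Apr 17, Apr 18, skipping weekends) reaches Thursday, 2019-04-18.
Adding 83 calendar days to 2019-04-18 gives 2019-07-10, which is the last day of the standstill period.
The date acceleration becomes effective: 2019-07-10 + 14 days = 2019-07-24.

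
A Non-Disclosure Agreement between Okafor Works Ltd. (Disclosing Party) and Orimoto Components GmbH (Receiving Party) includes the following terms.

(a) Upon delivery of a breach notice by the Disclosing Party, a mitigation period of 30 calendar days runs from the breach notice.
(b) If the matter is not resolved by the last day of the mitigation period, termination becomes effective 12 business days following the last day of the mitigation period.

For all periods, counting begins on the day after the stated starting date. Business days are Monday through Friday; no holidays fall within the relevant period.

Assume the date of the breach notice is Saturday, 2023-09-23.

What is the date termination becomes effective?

2023-11-08

Adding 30 calendar days to 2023-09-23 gives 2023-10-23, which is the last day of the mitigation period.
The date termination becomes effective: counting 12 business days from Monday, 2023-10-23 (Oct 24, Oct 25, Oct 26, Oct 27, …, Nov 6, Nov 7, Nov 8, skipping weekends) reaches Wednesday, 2023-11-08.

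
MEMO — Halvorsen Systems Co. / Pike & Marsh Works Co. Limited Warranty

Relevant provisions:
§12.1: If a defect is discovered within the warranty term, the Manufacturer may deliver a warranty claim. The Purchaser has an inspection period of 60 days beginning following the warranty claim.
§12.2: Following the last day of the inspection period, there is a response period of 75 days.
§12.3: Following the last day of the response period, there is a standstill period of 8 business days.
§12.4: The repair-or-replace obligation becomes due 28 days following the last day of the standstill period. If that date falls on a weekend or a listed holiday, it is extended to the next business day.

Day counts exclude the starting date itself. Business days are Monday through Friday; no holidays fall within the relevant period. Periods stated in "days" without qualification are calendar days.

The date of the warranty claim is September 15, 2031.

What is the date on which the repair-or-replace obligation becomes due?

March 8, 2032

The last day of the inspection period: 60 calendar days after September 15, 2031 is November 14, 2031.
Adding 75 calendar days to November 14, 2031 gives January 28, 2032, which is the last day of the response period.
From Wednesday, January 28, 2032, 8 business days (Jan 29, Jan 30, Feb 2, Feb 3, Feb 4, Feb 5, Feb 6, Feb 9, skipping weekends) brings us to Monday, February 9, 2032, which is the last day of the standstill period.
The date on which the repair-or-replace obligation becomes due: 28 calendar days after February 9, 2032 is March 8, 2032. March 8, 2032 is a Monday, so no roll-forward applies.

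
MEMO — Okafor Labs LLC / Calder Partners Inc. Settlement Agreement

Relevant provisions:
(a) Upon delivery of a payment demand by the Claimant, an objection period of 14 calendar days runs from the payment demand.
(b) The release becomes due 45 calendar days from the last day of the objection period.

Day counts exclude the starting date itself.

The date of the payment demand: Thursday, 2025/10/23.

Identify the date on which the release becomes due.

The last day of the objection period: 14 calendar days after 2025/10/23 is 2025/11/06.
Adding 45 calendar days to 2025/11/06 gives 2025/12/21, which is the date on which the release becomes due.

2025/12/21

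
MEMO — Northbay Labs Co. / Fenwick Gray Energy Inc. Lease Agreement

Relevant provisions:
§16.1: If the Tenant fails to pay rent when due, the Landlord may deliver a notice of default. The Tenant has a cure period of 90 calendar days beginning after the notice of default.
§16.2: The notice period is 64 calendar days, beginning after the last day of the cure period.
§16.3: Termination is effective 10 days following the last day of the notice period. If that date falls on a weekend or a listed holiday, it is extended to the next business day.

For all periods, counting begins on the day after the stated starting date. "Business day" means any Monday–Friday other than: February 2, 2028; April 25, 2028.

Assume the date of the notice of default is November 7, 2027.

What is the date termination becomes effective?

April 19, 2028

The last day of the cure period: 90 calendar days after November 7, 2027 is February 5, 2028.
The last day of the notice period: February 5, 2028 + 64 days = April 9, 2028.
The date termination becomes effective: April 9, 2028 + 10 days = April 19, 2028. April 19, 2028 is a Wednesday and is not a listed holiday, so no roll-forward applies.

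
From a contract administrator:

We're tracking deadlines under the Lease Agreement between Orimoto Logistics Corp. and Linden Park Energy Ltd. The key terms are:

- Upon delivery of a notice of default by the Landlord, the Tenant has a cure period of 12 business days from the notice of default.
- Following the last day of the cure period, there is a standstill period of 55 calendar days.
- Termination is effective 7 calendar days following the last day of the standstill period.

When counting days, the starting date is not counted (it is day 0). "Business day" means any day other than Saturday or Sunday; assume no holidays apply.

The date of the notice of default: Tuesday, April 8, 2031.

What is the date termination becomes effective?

June 25, 2031

From Tuesday, April 8, 2031, 12 business days (Apr 9, Apr 10, Apr 11, Apr 14, …, Apr 22, Apr 23, Apr 24, skipping weekends) brings us to Thursday, April 24, 2031, which is the last day of the cure period.
The last day of the standstill period: 55 calendar days after April 24, 2031 is June 18, 2031.
The date termination becomes effective: 7 calendar days after June 18, 2031 is June 25, 2031.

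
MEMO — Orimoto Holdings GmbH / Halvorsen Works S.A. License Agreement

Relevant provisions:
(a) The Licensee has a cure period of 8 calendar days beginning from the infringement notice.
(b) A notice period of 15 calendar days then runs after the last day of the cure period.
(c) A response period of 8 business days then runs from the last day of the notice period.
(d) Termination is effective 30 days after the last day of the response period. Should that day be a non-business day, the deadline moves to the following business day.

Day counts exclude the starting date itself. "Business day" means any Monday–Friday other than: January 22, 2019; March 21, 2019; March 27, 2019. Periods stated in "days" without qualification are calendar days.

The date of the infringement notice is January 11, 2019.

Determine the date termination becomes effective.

The last day of the cure period: January 11, 2019 + 8 days = January 19, 2019.
The last day of the notice period: January 19, 2019 + 15 days = February 3, 2019.
From Sunday, February 3, 2019, 8 business days (Feb 4, Feb 5, Feb 6, Feb 7, Feb 8, Feb 11, Feb 12, Feb 13, skipping weekends) brings us to Wednesday, February 13, 2019, which is the last day of the response period.
The date termination becomes effective: 30 calendar days after February 13, 2019 is March 15, 2019. March 15, 2019 is a Friday and is not a listed holiday, so no roll-forward applies.

March 15, 2019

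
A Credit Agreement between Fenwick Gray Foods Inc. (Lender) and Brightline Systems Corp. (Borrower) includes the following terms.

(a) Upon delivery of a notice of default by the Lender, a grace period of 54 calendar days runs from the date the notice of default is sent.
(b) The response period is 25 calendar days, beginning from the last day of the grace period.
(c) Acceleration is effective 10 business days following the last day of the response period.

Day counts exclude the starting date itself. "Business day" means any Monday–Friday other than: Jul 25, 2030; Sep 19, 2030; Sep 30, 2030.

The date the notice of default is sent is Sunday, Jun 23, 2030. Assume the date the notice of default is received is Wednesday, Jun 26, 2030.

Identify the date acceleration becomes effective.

The last day of the grace period: 54 calendar days after Jun 23, 2030 is Aug 16, 2030.
The last day of the response period: Aug 16, 2030 + 25 days = Sep 10, 2030.
From Tuesday, Sep 10, 2030, 10 business days (Sep 11, Sep 12, Sep 13, Sep 16, Sep 17, Sep 18, Sep 20, Sep 23, Sep 24, Sep 25, skipping weekends and the listed holiday on Sep 19) brings us to Wednesday, Sep 25, 2030, which is the date acceleration becomes effective.

Sep 25, 2030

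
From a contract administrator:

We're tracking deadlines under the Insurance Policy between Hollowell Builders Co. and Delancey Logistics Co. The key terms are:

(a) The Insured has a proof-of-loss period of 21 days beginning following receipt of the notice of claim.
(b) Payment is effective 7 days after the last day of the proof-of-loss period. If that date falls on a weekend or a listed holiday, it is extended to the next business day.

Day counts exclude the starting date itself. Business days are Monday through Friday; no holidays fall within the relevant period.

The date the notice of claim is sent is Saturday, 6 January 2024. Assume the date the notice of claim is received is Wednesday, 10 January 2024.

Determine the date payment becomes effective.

7 February 2024

The last day of the proof-of-loss period: 21 calendar days after 10 January 2024 is 31 January 2024.
The date payment becomes effective: 7 calendar days after 31 January 2024 is 7 February 2024. 7 February 2024 is a Wednesday, so no roll-forward applies.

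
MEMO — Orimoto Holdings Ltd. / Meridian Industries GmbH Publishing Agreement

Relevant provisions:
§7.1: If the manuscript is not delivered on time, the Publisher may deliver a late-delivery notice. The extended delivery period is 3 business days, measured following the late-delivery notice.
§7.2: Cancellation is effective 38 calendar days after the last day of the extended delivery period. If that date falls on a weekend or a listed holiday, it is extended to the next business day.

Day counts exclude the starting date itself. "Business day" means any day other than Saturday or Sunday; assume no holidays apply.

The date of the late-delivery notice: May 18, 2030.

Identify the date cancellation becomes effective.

From Saturday, May 18, 2030, 3 business days (May 20, May 21, May 22, skipping weekends) brings us to Wednesday, May 22, 2030, which is the last day of the extended delivery period.
The date cancellation becomes effective: 38 calendar days after May 22, 2030 is Jun 29, 2030. That falls on a Saturday, so it rolls to the next business day, Monday, Jul 1, 2030.

Jul 1, 2030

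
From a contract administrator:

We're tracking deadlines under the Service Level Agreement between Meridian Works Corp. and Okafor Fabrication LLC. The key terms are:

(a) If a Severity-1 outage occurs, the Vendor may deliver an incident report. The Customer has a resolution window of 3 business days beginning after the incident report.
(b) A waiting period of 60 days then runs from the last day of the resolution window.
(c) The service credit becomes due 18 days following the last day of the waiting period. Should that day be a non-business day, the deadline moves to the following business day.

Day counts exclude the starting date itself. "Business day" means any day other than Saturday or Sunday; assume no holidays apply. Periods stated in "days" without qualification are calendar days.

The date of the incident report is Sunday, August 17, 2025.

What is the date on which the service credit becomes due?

From Sunday, August 17, 2025, 3 business days (Aug 18, Aug 19, Aug 20, skipping weekends) brings us to Wednesday, August 20, 2025, which is the last day of the resolution window.
The last day of the waiting period: 60 calendar days after August 20, 2025 is October 19, 2025.
The date on which the service credit becomes due: 18 calendar days after October 19, 2025 is November 6, 2025. November 6, 2025 is a Thursday, so no roll-forward applies.

November 6, 2025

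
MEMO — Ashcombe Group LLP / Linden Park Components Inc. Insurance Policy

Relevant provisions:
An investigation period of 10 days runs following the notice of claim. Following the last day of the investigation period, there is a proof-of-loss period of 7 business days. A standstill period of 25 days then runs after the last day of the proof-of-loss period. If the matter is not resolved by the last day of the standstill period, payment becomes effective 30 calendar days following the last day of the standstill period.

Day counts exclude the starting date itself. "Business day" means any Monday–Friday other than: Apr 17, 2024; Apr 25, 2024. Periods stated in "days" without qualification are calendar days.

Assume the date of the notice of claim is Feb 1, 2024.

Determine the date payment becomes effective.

Apr 15, 2024

The last day of the investigation period: Feb 1, 2024 + 10 days = Feb 11, 2024.
From Sunday, Feb 11, 2024, 7 business days (Feb 12, Feb 13, Feb 14, Feb 15, Feb 16, Feb 19, Feb 20, skipping weekends) brings us to Tuesday, Feb 20, 2024, which is the last day of the proof-of-loss period.
The last day of the standstill period: Feb 20, 2024 + 25 days = Mar 16, 2024.
The date payment becomes effective: Mar 16, 2024 + 30 days = Apr 15, 2024.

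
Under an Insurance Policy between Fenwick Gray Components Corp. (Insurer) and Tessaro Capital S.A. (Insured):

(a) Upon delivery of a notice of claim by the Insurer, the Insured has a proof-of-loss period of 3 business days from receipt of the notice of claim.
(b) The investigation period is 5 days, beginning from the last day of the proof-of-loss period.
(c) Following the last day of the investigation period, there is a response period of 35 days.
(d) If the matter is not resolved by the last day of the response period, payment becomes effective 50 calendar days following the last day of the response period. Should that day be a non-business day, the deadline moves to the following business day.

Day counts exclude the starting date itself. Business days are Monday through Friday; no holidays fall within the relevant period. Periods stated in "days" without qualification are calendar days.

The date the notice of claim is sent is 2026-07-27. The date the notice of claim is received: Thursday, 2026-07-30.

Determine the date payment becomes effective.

From Thursday, 2026-07-30, 3 business days (Jul 31, Aug 3, Aug 4, skipping weekends) brings us to Tuesday, 2026-08-04, which is the last day of the proof-of-loss period.
Adding 5 calendar days to 2026-08-04 gives 2026-08-09, which is the last day of the investigation period.
The last day of the response period: 35 calendar days after 2026-08-09 is 2026-09-13.
The date payment becomes effective: 2026-09-13 + 50 days = 2026-11-02. 2026-11-02 is a Monday, so no roll-forward applies.

2026-11-02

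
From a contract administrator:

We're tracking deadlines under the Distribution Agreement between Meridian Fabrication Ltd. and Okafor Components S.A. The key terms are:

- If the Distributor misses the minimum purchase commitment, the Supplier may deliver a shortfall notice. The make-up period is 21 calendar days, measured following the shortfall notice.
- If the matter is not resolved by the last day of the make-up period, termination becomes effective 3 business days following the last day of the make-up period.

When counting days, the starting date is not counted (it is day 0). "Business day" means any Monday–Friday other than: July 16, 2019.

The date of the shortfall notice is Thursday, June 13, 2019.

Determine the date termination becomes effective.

July 9, 2019

The last day of the make-up period: June 13, 2019 + 21 days = July 4, 2019.
From Thursday, July 4, 2019, 3 business days (Jul 5, Jul 8, Jul 9, skipping weekends) brings us to Tuesday, July 9, 2019, which is the date termination becomes effective.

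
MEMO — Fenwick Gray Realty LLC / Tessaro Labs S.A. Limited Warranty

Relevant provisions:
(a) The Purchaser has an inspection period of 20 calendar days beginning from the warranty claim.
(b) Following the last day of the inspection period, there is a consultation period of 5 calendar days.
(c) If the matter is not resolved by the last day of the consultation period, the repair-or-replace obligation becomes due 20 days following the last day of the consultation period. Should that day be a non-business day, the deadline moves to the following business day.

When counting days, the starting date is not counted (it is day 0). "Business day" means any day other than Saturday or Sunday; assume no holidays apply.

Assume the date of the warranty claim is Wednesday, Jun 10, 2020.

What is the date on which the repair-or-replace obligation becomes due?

The last day of the inspection period: Jun 10, 2020 + 20 days = Jun 30, 2020.
Adding 5 calendar days to Jun 30, 2020 gives Jul 5, 2020, which is the last day of the consultation period.
Adding 20 calendar days to Jul 5, 2020 gives Jul 25, 2020, which is the date on which the repair-or-replace obligation becomes due. That falls on a Saturday, so it rolls to the next business day, Monday, Jul 27, 2020.

Jul 27, 2020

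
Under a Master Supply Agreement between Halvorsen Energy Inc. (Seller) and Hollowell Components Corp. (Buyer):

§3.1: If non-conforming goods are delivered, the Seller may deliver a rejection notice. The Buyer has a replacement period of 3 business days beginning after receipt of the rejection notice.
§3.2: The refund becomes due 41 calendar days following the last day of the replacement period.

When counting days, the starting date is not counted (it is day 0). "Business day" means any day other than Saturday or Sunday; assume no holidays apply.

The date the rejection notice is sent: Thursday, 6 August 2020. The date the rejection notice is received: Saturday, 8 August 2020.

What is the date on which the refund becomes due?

22 September 2020

The last day of the replacement period: 3 business days after Saturday, 8 August 2020, skipping weekends — Aug 10, Aug 11, Aug 12 — lands on Wednesday, 12 August 2020.
The date on which the refund becomes due: 12 August 2020 + 41 days = 22 September 2020.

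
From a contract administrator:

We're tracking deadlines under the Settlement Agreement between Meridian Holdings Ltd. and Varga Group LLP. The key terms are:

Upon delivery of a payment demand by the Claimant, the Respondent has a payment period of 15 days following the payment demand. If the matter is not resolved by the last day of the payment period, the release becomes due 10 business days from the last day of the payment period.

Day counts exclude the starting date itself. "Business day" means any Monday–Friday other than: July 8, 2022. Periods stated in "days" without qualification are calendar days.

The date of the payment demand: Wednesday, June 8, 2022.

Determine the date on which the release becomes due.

The last day of the payment period: June 8, 2022 + 15 days = June 23, 2022.
The date on which the release becomes due: 10 business days after Thursday, June 23, 2022, skipping weekends — Jun 24, Jun 27, Jun 28, Jun 29, Jun 30, Jul 1, Jul 4, Jul 5, Jul 6, Jul 7 — lands on Thursday, July 7, 2022.

July 7, 2022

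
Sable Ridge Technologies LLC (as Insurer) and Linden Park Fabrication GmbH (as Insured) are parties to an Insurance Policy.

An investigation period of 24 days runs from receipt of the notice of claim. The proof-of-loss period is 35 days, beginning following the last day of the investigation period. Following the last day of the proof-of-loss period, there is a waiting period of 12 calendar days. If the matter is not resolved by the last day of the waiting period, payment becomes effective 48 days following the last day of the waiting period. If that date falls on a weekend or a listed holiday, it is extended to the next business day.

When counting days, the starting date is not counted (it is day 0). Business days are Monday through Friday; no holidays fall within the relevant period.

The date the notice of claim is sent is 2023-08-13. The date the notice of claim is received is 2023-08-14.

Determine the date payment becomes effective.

Adding 24 calendar days to 2023-08-14 gives 2023-09-07, which is the last day of the investigation period.
Adding 35 calendar days to 2023-09-07 gives 2023-10-12, which is the last day of the proof-of-loss period.
Adding 12 calendar days to 2023-10-12 gives 2023-10-24, which is the last day of the waiting period.
The date payment becomes effective: 2023-10-24 + 48 days = 2023-12-11. 2023-12-11 is a Monday, so no roll-forward applies.

2023-12-11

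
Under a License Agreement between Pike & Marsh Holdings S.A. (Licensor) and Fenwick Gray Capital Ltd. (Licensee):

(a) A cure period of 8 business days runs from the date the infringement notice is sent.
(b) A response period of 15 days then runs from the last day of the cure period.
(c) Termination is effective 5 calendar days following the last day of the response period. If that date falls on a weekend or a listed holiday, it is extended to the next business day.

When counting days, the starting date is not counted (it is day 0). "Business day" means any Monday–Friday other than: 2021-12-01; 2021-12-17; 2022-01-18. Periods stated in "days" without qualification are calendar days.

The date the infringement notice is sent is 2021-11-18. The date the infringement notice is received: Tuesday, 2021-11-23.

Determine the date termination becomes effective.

2021-12-20

The last day of the cure period: counting 8 business days from Thursday, 2021-11-18 (Nov 19, Nov 22, Nov 23, Nov 24, Nov 25, Nov 26, Nov 29, Nov 30, skipping weekends) reaches Tuesday, 2021-11-30.
Adding 15 calendar days to 2021-11-30 gives 2021-12-15, which is the last day of the response period.
The date termination becomes effective: 2021-12-15 + 5 days = 2021-12-20. 2021-12-20 is a Monday and is not a listed holiday, so no roll-forward applies.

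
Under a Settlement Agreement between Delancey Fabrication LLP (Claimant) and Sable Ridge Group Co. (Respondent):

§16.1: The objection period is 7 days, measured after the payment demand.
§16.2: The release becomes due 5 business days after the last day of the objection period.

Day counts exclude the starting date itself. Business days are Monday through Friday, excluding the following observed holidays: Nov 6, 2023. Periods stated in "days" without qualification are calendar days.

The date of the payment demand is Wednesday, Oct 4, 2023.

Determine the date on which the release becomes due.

Oct 18, 2023

The last day of the objection period: Oct 4, 2023 + 7 days = Oct 11, 2023.
The date on which the release becomes due: 5 business days after Wednesday, Oct 11, 2023, skipping weekends — Oct 12, Oct 13, Oct 16, Oct 17, Oct 18 — lands on Wednesday, Oct 18, 2023.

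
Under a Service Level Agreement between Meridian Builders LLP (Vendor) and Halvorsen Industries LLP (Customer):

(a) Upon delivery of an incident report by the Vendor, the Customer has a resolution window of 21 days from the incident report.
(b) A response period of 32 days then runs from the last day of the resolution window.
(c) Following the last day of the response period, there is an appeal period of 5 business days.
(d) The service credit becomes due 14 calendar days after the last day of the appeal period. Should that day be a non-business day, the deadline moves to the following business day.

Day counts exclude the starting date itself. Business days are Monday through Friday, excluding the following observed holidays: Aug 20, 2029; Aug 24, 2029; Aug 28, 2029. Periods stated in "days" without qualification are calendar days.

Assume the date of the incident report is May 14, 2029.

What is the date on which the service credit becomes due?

Jul 27, 2029

The last day of the resolution window: May 14, 2029 + 21 days = Jun 4, 2029.
The last day of the response period: 32 calendar days after Jun 4, 2029 is Jul 6, 2029.
The last day of the appeal period: counting 5 business days from Friday, Jul 6, 2029 (Jul 9, Jul 10, Jul 11, Jul 12, Jul 13, skipping weekends) reaches Friday, Jul 13, 2029.
The date on which the service credit becomes due: Jul 13, 2029 + 14 days = Jul 27, 2029. Jul 27, 2029 is a Friday and is not a listed holiday, so no roll-forward applies.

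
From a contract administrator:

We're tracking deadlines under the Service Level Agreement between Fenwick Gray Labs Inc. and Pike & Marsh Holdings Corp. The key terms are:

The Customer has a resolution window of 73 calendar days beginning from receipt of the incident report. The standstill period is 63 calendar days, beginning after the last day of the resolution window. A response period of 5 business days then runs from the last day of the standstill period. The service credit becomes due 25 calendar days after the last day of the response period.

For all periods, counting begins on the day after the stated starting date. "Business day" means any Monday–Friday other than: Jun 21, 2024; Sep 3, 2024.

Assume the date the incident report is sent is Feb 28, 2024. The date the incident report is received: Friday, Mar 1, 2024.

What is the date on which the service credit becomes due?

The last day of the resolution window: Mar 1, 2024 + 73 days = May 13, 2024.
The last day of the standstill period: May 13, 2024 + 63 days = Jul 15, 2024.
The last day of the response period: counting 5 business days from Monday, Jul 15, 2024 (Jul 16, Jul 17, Jul 18, Jul 19, Jul 22, skipping weekends) reaches Monday, Jul 22, 2024.
The date on which the service credit becomes due: Jul 22, 2024 + 25 days = Aug 16, 2024.

Aug 16, 2024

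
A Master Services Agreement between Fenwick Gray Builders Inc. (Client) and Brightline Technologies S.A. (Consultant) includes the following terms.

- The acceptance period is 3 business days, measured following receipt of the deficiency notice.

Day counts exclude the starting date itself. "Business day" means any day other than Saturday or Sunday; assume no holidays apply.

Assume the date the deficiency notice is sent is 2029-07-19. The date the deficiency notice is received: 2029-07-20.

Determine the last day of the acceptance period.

From Friday, 2029-07-20, 3 business days (Jul 23, Jul 24, Jul 25, skipping weekends) brings us to Wednesday, 2029-07-25, which is the last day of the acceptance period.

2029-07-25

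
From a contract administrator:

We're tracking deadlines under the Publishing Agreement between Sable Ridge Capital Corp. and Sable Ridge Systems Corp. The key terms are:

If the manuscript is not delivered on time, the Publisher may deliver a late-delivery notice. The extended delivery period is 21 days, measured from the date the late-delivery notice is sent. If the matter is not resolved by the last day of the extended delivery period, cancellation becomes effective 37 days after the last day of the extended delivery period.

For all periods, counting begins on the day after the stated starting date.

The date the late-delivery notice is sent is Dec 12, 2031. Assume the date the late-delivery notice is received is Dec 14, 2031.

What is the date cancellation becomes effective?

The last day of the extended delivery period: 21 calendar days after Dec 12, 2031 is Jan 2, 2032.
The date cancellation becomes effective: 37 calendar days after Jan 2, 2032 is Feb 8, 2032.

Feb 8, 2032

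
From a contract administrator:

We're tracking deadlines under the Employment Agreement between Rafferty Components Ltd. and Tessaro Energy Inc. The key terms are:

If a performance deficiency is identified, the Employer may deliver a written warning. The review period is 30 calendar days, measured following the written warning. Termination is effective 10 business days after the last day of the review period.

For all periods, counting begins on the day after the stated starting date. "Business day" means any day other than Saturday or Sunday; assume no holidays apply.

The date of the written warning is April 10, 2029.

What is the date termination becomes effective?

The last day of the review period: April 10, 2029 + 30 days = May 10, 2029.
From Thursday, May 10, 2029, 10 business days (May 11, May 14, May 15, May 16, May 17, May 18, May 21, May 22, May 23, May 24, skipping weekends) brings us to Thursday, May 24, 2029, which is the date termination becomes effective.

May 24, 2029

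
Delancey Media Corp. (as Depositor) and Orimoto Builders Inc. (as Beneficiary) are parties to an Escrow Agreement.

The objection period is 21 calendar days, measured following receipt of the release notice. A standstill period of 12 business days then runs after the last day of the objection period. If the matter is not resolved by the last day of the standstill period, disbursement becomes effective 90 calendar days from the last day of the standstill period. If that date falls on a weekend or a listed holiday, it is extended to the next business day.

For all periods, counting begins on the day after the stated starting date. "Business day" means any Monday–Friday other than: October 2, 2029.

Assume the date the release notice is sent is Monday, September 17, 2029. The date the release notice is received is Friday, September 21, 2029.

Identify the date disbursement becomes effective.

Adding 21 calendar days to September 21, 2029 gives October 12, 2029, which is the last day of the objection period.
From Friday, October 12, 2029, 12 business days (Oct 15, Oct 16, Oct 17, Oct 18, …, Oct 26, Oct 29, Oct 30, skipping weekends) brings us to Tuesday, October 30, 2029, which is the last day of the standstill period.
The date disbursement becomes effective: October 30, 2029 + 90 days = January 28, 2030. January 28, 2030 is a Monday and is not a listed holiday, so no roll-forward applies.

January 28, 2030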